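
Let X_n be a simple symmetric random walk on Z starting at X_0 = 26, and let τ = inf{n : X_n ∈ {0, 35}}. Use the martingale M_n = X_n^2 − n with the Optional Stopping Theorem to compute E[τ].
E[τ] = 234

M_n = X_n^2 − n is a martingale (since E[X_{n+1}^2 | F_n] = X_n^2 + 1). By OST (τ has finite mean in a bounded region), E[M_τ] = E[M_0] = X_0^2 − 0 = 26^2 = 676. Also E[M_τ] = E[X_τ^2] − E[τ]. The walk exits at 0 or 35, with P(hit 35 first) = 26/35, so E[X_τ^2] = 35^2 · 26/35 + 0 = 910. Thus E[τ] = E[X_τ^2] − E[M_τ] = 910 − 676 = 234 = 26(35 − 26) = 234.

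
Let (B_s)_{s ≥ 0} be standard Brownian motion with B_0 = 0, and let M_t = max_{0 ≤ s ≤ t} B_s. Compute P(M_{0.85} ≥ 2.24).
P(M_{0.85} ≥ 2.24) = 2·P(B_{0.85} ≥ 2.24) = 2(1 − Φ(2.24/√0.85)) ≈ 0.0151

By the reflection principle for Brownian motion, P(M_t ≥ a) = 2 · P(B_t ≥ a) for a ≥ 0. Since B_t ~ N(0, t), P(B_t ≥ 2.24) = 1 − Φ(2.24/√t) = 1 − Φ(2.24/√0.85) = 1 − Φ(2.4296). So
  P(M_{0.85} ≥ 2.24) = 2(1 − Φ(2.4296)) ≈ 0.0151.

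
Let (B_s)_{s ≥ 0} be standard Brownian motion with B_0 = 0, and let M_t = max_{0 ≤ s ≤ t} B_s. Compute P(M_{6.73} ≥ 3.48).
P(M_{6.73} ≥ 3.48) = 2·P(B_{6.73} ≥ 3.48) = 2(1 − Φ(3.48/√6.73)) ≈ 0.1798

By the reflection principle for Brownian motion, P(M_t ≥ a) = 2 · P(B_t ≥ a) for a ≥ 0. Since B_t ~ N(0, t), P(B_t ≥ 3.48) = 1 − Φ(3.48/√t) = 1 − Φ(3.48/√6.73) = 1 − Φ(1.3414). So
  P(M_{6.73} ≥ 3.48) = 2(1 − Φ(1.3414)) ≈ 0.1798.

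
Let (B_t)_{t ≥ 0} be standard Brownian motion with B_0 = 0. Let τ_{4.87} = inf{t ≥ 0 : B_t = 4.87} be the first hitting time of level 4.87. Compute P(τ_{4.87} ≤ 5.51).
P(τ_{4.87} ≤ 5.51) = 2(1 − Φ(4.87/√5.51)) = 2(1 − Φ(2.0747)) ≈ 0.0380

By the reflection principle for standard BM, P(τ_b ≤ t) = 2 · P(B_t ≥ b). Since B_t ~ N(0, t), P(B_t ≥ 4.87) = 1 − Φ(4.87/√t) = 1 − Φ(4.87/√5.51) = 1 − Φ(2.0747) ≈ 0.01901. Doubling: P(τ_{4.87} ≤ 5.51) ≈ 2 · 0.01901 = 0.03802 ≈ 0.0380.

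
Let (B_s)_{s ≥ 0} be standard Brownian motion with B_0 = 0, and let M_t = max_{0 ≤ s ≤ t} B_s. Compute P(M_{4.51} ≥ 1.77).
P(M_{4.51} ≥ 1.77) = 2·P(B_{4.51} ≥ 1.77) = 2(1 − Φ(1.77/√4.51)) ≈ 0.4046

By the reflection principle for Brownian motion, P(M_t ≥ a) = 2 · P(B_t ≥ a) for a ≥ 0. Since B_t ~ N(0, t), P(B_t ≥ 1.77) = 1 − Φ(1.77/√t) = 1 − Φ(1.77/√4.51) = 1 − Φ(0.8335). So
  P(M_{4.51} ≥ 1.77) = 2(1 − Φ(0.8335)) ≈ 0.4046.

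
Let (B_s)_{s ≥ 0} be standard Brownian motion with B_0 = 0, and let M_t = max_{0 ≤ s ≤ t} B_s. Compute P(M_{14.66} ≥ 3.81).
P(M_{14.66} ≥ 3.81) = 2·P(B_{14.66} ≥ 3.81) = 2(1 − Φ(3.81/√14.66)) ≈ 0.3197

By the reflection principle for Brownian motion, P(M_t ≥ a) = 2 · P(B_t ≥ a) for a ≥ 0. Since B_t ~ N(0, t), P(B_t ≥ 3.81) = 1 − Φ(3.81/√t) = 1 − Φ(3.81/√14.66) = 1 − Φ(0.9951). So
  P(M_{14.66} ≥ 3.81) = 2(1 − Φ(0.9951)) ≈ 0.3197.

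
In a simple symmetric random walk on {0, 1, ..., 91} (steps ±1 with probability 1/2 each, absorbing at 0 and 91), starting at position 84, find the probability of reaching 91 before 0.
P(hit 91 before 0) = 84/91 = 12/13

Let u_k = P(hit 91 before 0 | start at k). Then u_0 = 0, u_91 = 1, and u_k = u_{k-1}/2 + u_{k+1}/2 for 1 ≤ k ≤ 90. This harmonic recurrence is solved by u_k = k/91, giving u_84 = 84/91 = 12/13.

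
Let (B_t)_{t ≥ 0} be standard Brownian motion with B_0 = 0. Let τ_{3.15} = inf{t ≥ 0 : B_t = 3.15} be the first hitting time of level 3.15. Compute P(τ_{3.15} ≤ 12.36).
P(τ_{3.15} ≤ 12.36) = 2(1 − Φ(3.15/√12.36)) = 2(1 − Φ(0.8960)) ≈ 0.3703

By the reflection principle for standard BM, P(τ_b ≤ t) = 2 · P(B_t ≥ b). Since B_t ~ N(0, t), P(B_t ≥ 3.15) = 1 − Φ(3.15/√t) = 1 − Φ(3.15/√12.36) = 1 − Φ(0.8960) ≈ 0.18513. Doubling: P(τ_{3.15} ≤ 12.36) ≈ 2 · 0.18513 = 0.37026 ≈ 0.3703.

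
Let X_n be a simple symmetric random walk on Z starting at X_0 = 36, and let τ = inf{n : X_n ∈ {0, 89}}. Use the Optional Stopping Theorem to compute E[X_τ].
E[X_τ] = 36

X_n is a martingale and τ is a bounded-mean stopping time (indeed τ is finite a.s. with bounded expectation since the walk is in a bounded region). By the OST, E[X_τ] = E[X_0] = 36. Equivalently: E[X_τ] = 89 · P(hit 89 first) + 0 · P(hit 0 first) = 89 · (36/89) = 36.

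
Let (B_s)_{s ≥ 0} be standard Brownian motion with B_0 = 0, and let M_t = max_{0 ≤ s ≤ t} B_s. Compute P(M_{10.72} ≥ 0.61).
P(M_{10.72} ≥ 0.61) = 2·P(B_{10.72} ≥ 0.61) = 2(1 − Φ(0.61/√10.72)) ≈ 0.8522

By the reflection principle for Brownian motion, P(M_t ≥ a) = 2 · P(B_t ≥ a) for a ≥ 0. Since B_t ~ N(0, t), P(B_t ≥ 0.61) = 1 − Φ(0.61/√t) = 1 − Φ(0.61/√10.72) = 1 − Φ(0.1863). So
  P(M_{10.72} ≥ 0.61) = 2(1 − Φ(0.1863)) ≈ 0.8522.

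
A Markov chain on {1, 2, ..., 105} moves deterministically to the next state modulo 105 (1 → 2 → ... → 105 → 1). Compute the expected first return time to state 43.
E[T_43 | X_0 = 43] = 105

The chain cycles deterministically, so starting at state 43 it returns in exactly 105 steps. Equivalently, the stationary distribution is uniform π_j = 1/105 for every state j, so by Kac's formula E[T_43] = 1/π_43 = 105.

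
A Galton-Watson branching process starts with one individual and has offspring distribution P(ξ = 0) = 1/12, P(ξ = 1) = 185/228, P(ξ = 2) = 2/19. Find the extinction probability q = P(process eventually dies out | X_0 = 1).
q = 19/24

The pgf is f(s) = 1/12 + 185/228·s + 2/19·s². The extinction probability q is the smallest fixed point of f in [0, 1]. Setting s = f(s):
  2/19·s² + (185/228 − 1)·s + 1/12 = 0
  2/19·s² − (1/12 + 2/19)·s + 1/12 = 0
which factors as (s − 1)·(2/19·s − 1/12) = 0, giving roots s = 1 and s = (1/12)/(2/19) = 19/24.
Mean offspring μ = 185/228 + 2·2/19 = 233/228 > 1 (supercritical), so q < 1. The extinction probability is the smaller root: q = (1/12)/(2/19) = 19/24.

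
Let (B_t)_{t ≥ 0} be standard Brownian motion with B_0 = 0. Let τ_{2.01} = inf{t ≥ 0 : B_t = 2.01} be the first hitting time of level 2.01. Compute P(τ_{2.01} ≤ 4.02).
P(τ_{2.01} ≤ 4.02) = 2(1 − Φ(2.01/√4.02)) = 2(1 − Φ(1.0025)) ≈ 0.3161

By the reflection principle for standard BM, P(τ_b ≤ t) = 2 · P(B_t ≥ b). Since B_t ~ N(0, t), P(B_t ≥ 2.01) = 1 − Φ(2.01/√t) = 1 − Φ(2.01/√4.02) = 1 − Φ(1.0025) ≈ 0.15805. Doubling: P(τ_{2.01} ≤ 4.02) ≈ 2 · 0.15805 = 0.31610 ≈ 0.3161.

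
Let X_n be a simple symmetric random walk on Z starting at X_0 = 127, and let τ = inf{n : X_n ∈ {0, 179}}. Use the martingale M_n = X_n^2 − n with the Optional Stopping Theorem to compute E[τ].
E[τ] = 6604

M_n = X_n^2 − n is a martingale (since E[X_{n+1}^2 | F_n] = X_n^2 + 1). By OST (τ has finite mean in a bounded region), E[M_τ] = E[M_0] = X_0^2 − 0 = 127^2 = 16129. Also E[M_τ] = E[X_τ^2] − E[τ]. The walk exits at 0 or 179, with P(hit 179 first) = 127/179, so E[X_τ^2] = 179^2 · 127/179 + 0 = 22733. Thus E[τ] = E[X_τ^2] − E[M_τ] = 22733 − 16129 = 6604 = 127(179 − 127) = 6604.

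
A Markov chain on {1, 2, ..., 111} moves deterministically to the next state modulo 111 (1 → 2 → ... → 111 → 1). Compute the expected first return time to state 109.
E[T_109 | X_0 = 109] = 111

The chain cycles deterministically, so starting at state 109 it returns in exactly 111 steps. Equivalently, the stationary distribution is uniform π_j = 1/111 for every state j, so by Kac's formula E[T_109] = 1/π_109 = 111.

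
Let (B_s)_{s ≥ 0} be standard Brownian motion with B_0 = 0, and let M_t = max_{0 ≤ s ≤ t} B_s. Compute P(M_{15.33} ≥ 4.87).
P(M_{15.33} ≥ 4.87) = 2·P(B_{15.33} ≥ 4.87) = 2(1 − Φ(4.87/√15.33)) ≈ 0.2136

By the reflection principle for Brownian motion, P(M_t ≥ a) = 2 · P(B_t ≥ a) for a ≥ 0. Since B_t ~ N(0, t), P(B_t ≥ 4.87) = 1 − Φ(4.87/√t) = 1 − Φ(4.87/√15.33) = 1 − Φ(1.2438). So
  P(M_{15.33} ≥ 4.87) = 2(1 − Φ(1.2438)) ≈ 0.2136.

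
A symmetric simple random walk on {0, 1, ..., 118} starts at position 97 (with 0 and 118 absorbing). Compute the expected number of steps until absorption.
E[τ | X_0 = 97] = 2037

Let v_k = E[τ | X_0 = k]. Boundary: v_0 = v_118 = 0. Recurrence: v_k = 1 + (v_{k-1} + v_{k+1})/2 for 1 ≤ k ≤ 117. The particular solution to v_k − (v_{k-1} + v_{k+1})/2 = 1 is v_k = −k^2. Adding homogeneous solution A + B k and matching boundaries gives v_k = k (118 − k). Substituting k = 97: v_97 = 97 · 21 = 2037.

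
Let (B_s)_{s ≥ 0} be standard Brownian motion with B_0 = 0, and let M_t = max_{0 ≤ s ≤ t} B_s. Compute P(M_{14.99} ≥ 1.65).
P(M_{14.99} ≥ 1.65) = 2·P(B_{14.99} ≥ 1.65) = 2(1 − Φ(1.65/√14.99)) ≈ 0.6700

By the reflection principle for Brownian motion, P(M_t ≥ a) = 2 · P(B_t ≥ a) for a ≥ 0. Since B_t ~ N(0, t), P(B_t ≥ 1.65) = 1 − Φ(1.65/√t) = 1 − Φ(1.65/√14.99) = 1 − Φ(0.4262). So
  P(M_{14.99} ≥ 1.65) = 2(1 − Φ(0.4262)) ≈ 0.6700.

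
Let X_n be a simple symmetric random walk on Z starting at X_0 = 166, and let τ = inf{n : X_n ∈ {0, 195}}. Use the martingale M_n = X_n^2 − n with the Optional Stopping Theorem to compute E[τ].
E[τ] = 4814

M_n = X_n^2 − n is a martingale (since E[X_{n+1}^2 | F_n] = X_n^2 + 1). By OST (τ has finite mean in a bounded region), E[M_τ] = E[M_0] = X_0^2 − 0 = 166^2 = 27556. Also E[M_τ] = E[X_τ^2] − E[τ]. The walk exits at 0 or 195, with P(hit 195 first) = 166/195, so E[X_τ^2] = 195^2 · 166/195 + 0 = 32370. Thus E[τ] = E[X_τ^2] − E[M_τ] = 32370 − 27556 = 4814 = 166(195 − 166) = 4814.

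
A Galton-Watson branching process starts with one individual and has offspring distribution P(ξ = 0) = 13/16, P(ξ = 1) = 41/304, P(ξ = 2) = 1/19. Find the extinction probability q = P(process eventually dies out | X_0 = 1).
q = 1

Mean offspring μ = 0·13/16 + 1·41/304 + 2·1/19 = 73/304 ≤ 1. For μ ≤ 1 with offspring not concentrated at 1, the Galton-Watson process goes extinct almost surely, so q = 1.
(Algebraic check: The pgf is f(s) = 13/16 + 41/304·s + 1/19·s². The extinction probability q is the smallest fixed point of f in [0, 1]. Setting s = f(s):
  1/19·s² + (41/304 − 1)·s + 13/16 = 0
  1/19·s² − (13/16 + 1/19)·s + 13/16 = 0
which factors as (s − 1)·(1/19·s − 13/16) = 0, giving roots s = 1 and s = (13/16)/(1/19) = 247/16. Since 247/16 ≥ 1, the smallest root in [0, 1] is s = 1.)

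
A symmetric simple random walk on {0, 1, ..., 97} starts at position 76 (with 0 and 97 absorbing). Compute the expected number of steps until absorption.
E[τ | X_0 = 76] = 1596

Let v_k = E[τ | X_0 = k]. Boundary: v_0 = v_97 = 0. Recurrence: v_k = 1 + (v_{k-1} + v_{k+1})/2 for 1 ≤ k ≤ 96. The particular solution to v_k − (v_{k-1} + v_{k+1})/2 = 1 is v_k = −k^2. Adding homogeneous solution A + B k and matching boundaries gives v_k = k (97 − k). Substituting k = 76: v_76 = 76 · 21 = 1596.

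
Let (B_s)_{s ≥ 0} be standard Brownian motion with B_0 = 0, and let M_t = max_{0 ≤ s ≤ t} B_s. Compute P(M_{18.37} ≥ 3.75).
P(M_{18.37} ≥ 3.75) = 2·P(B_{18.37} ≥ 3.75) = 2(1 − Φ(3.75/√18.37)) ≈ 0.3816

By the reflection principle for Brownian motion, P(M_t ≥ a) = 2 · P(B_t ≥ a) for a ≥ 0. Since B_t ~ N(0, t), P(B_t ≥ 3.75) = 1 − Φ(3.75/√t) = 1 − Φ(3.75/√18.37) = 1 − Φ(0.8749). So
  P(M_{18.37} ≥ 3.75) = 2(1 − Φ(0.8749)) ≈ 0.3816.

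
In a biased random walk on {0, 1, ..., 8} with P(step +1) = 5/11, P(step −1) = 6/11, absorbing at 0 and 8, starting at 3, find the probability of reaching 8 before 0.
P(hit 8 before 0) = (1 − (6/5)^3) / (1 − (6/5)^8) = 284375/1288991

Let u_k denote P(reach 8 before 0 | start at k). Boundary: u_0 = 0, u_8 = 1. Recurrence: u_k = 5/11·u_{k+1} + 6/11·u_{k-1} for 1 ≤ k ≤ 7. Try u_k = A + B·r^k with r = q/p = (6/11)/(5/11) = 6/5. Substitution satisfies the recurrence; boundary conditions give:
  u_k = (1 − r^k) / (1 − r^N) = (1 − (6/5)^3) / (1 − (6/5)^8) = 284375/1288991.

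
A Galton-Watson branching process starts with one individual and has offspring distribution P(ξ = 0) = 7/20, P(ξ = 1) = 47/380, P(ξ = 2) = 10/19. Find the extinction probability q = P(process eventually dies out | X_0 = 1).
q = 133/200

The pgf is f(s) = 7/20 + 47/380·s + 10/19·s². The extinction probability q is the smallest fixed point of f in [0, 1]. Setting s = f(s):
  10/19·s² + (47/380 − 1)·s + 7/20 = 0
  10/19·s² − (7/20 + 10/19)·s + 7/20 = 0
which factors as (s − 1)·(10/19·s − 7/20) = 0, giving roots s = 1 and s = (7/20)/(10/19) = 133/200.
Mean offspring μ = 47/380 + 2·10/19 = 447/380 > 1 (supercritical), so q < 1. The extinction probability is the smaller root: q = (7/20)/(10/19) = 133/200.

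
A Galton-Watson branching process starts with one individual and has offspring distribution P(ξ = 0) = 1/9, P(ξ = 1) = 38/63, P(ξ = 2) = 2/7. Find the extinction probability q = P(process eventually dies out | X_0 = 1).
q = 7/18

The pgf is f(s) = 1/9 + 38/63·s + 2/7·s². The extinction probability q is the smallest fixed point of f in [0, 1]. Setting s = f(s):
  2/7·s² + (38/63 − 1)·s + 1/9 = 0
  2/7·s² − (1/9 + 2/7)·s + 1/9 = 0
which factors as (s − 1)·(2/7·s − 1/9) = 0, giving roots s = 1 and s = (1/9)/(2/7) = 7/18.
Mean offspring μ = 38/63 + 2·2/7 = 74/63 > 1 (supercritical), so q < 1. The extinction probability is the smaller root: q = (1/9)/(2/7) = 7/18.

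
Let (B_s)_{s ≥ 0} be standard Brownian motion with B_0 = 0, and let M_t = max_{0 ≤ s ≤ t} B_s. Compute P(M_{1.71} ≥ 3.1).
P(M_{1.71} ≥ 3.1) = 2·P(B_{1.71} ≥ 3.1) = 2(1 − Φ(3.1/√1.71)) ≈ 0.0178

By the reflection principle for Brownian motion, P(M_t ≥ a) = 2 · P(B_t ≥ a) for a ≥ 0. Since B_t ~ N(0, t), P(B_t ≥ 3.1) = 1 − Φ(3.1/√t) = 1 − Φ(3.1/√1.71) = 1 − Φ(2.3706). So
  P(M_{1.71} ≥ 3.1) = 2(1 − Φ(2.3706)) ≈ 0.0178.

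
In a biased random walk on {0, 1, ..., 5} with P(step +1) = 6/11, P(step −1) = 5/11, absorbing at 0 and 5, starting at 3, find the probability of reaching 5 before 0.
P(hit 5 before 0) = (1 − (5/6)^3) / (1 − (5/6)^5) = 3276/4651

Let u_k denote P(reach 5 before 0 | start at k). Boundary: u_0 = 0, u_5 = 1. Recurrence: u_k = 6/11·u_{k+1} + 5/11·u_{k-1} for 1 ≤ k ≤ 4. Try u_k = A + B·r^k with r = q/p = (5/11)/(6/11) = 5/6. Substitution satisfies the recurrence; boundary conditions give:
  u_k = (1 − r^k) / (1 − r^N) = (1 − (5/6)^3) / (1 − (5/6)^5) = 3276/4651.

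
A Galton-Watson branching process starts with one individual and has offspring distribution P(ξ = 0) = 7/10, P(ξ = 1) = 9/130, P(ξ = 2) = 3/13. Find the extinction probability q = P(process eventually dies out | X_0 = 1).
q = 1

Mean offspring μ = 0·7/10 + 1·9/130 + 2·3/13 = 69/130 ≤ 1. For μ ≤ 1 with offspring not concentrated at 1, the Galton-Watson process goes extinct almost surely, so q = 1.
(Algebraic check: The pgf is f(s) = 7/10 + 9/130·s + 3/13·s². The extinction probability q is the smallest fixed point of f in [0, 1]. Setting s = f(s):
  3/13·s² + (9/130 − 1)·s + 7/10 = 0
  3/13·s² − (7/10 + 3/13)·s + 7/10 = 0
which factors as (s − 1)·(3/13·s − 7/10) = 0, giving roots s = 1 and s = (7/10)/(3/13) = 91/30. Since 91/30 ≥ 1, the smallest root in [0, 1] is s = 1.)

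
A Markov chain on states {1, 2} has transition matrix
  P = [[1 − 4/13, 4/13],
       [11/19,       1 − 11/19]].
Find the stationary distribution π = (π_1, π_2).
π_1 = 143/219, π_2 = 76/219

Solve πP = π with π_1 + π_2 = 1. From πP = π: π_1 · (1 − 4/13) + π_2 · 11/19 = π_1 ⇒ π_2 · 11/19 = π_1 · 4/13 ⇒ π_2/π_1 = (4/13)/(11/19) = 76/143. Together with π_1 + π_2 = 1:
  π_1 = (11/19)/(4/13 + 11/19) = (11/19)/(219/247) = 143/219,
  π_2 = (4/13)/(4/13 + 11/19) = (4/13)/(219/247) = 76/219.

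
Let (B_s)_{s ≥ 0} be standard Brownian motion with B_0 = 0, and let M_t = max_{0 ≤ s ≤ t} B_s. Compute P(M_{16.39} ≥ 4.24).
P(M_{16.39} ≥ 4.24) = 2·P(B_{16.39} ≥ 4.24) = 2(1 − Φ(4.24/√16.39)) ≈ 0.2950

By the reflection principle for Brownian motion, P(M_t ≥ a) = 2 · P(B_t ≥ a) for a ≥ 0. Since B_t ~ N(0, t), P(B_t ≥ 4.24) = 1 − Φ(4.24/√t) = 1 − Φ(4.24/√16.39) = 1 − Φ(1.0473). So
  P(M_{16.39} ≥ 4.24) = 2(1 − Φ(1.0473)) ≈ 0.2950.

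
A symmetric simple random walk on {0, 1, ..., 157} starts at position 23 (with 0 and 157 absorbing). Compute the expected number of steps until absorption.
E[τ | X_0 = 23] = 3082

Let v_k = E[τ | X_0 = k]. Boundary: v_0 = v_157 = 0. Recurrence: v_k = 1 + (v_{k-1} + v_{k+1})/2 for 1 ≤ k ≤ 156. The particular solution to v_k − (v_{k-1} + v_{k+1})/2 = 1 is v_k = −k^2. Adding homogeneous solution A + B k and matching boundaries gives v_k = k (157 − k). Substituting k = 23: v_23 = 23 · 134 = 3082.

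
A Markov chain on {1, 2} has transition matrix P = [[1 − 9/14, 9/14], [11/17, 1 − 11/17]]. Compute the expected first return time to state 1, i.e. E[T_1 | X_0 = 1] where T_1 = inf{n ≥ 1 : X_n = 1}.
E[T_1 | X_0 = 1] = 1/π_1 = 307/154

For an irreducible recurrent Markov chain with stationary distribution π, E[T_i | X_0 = i] = 1/π_i (Kac's formula). Here π_1 = (11/17)/(9/14 + 11/17) = (11/17)/(307/238) = 154/307, so E[T_1 | X_0 = 1] = 1/π_1 = (9/14 + 11/17)/(11/17) = (307/238)/(11/17) = 307/154.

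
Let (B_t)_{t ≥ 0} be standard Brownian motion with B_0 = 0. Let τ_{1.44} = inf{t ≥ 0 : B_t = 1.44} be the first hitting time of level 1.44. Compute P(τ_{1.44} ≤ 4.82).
P(τ_{1.44} ≤ 4.82) = 2(1 − Φ(1.44/√4.82)) = 2(1 − Φ(0.6559)) ≈ 0.5119

By the reflection principle for standard BM, P(τ_b ≤ t) = 2 · P(B_t ≥ b). Since B_t ~ N(0, t), P(B_t ≥ 1.44) = 1 − Φ(1.44/√t) = 1 − Φ(1.44/√4.82) = 1 − Φ(0.6559) ≈ 0.25594. Doubling: P(τ_{1.44} ≤ 4.82) ≈ 2 · 0.25594 = 0.51188 ≈ 0.5119.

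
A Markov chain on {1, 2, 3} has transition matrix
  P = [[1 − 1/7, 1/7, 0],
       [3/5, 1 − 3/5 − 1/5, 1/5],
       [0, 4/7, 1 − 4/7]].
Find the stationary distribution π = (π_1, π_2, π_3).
π = (28/37, 20/111, 7/111)

This is a birth-death chain on three states, which satisfies detailed balance: π_1 · P_{12} = π_2 · P_{21} and π_2 · P_{23} = π_3 · P_{32}.
From π_1 · 1/7 = π_2 · 3/5: π_2/π_1 = (1/7)/(3/5) = 5/21.
From π_2 · 1/5 = π_3 · 4/7: π_3/π_2 = (1/5)/(4/7) = 7/20.
Take π_1 proportional to 1; then unnormalized π = (1, 5/21, 1/12). Normalize by dividing by the sum 37/28:
  π = (28/37, 20/111, 7/111).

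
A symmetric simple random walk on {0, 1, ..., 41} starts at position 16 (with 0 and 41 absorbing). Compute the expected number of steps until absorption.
E[τ | X_0 = 16] = 400

Let v_k = E[τ | X_0 = k]. Boundary: v_0 = v_41 = 0. Recurrence: v_k = 1 + (v_{k-1} + v_{k+1})/2 for 1 ≤ k ≤ 40. The particular solution to v_k − (v_{k-1} + v_{k+1})/2 = 1 is v_k = −k^2. Adding homogeneous solution A + B k and matching boundaries gives v_k = k (41 − k). Substituting k = 16: v_16 = 16 · 25 = 400.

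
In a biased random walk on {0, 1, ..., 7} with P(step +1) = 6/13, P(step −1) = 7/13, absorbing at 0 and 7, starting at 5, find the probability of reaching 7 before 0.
P(hit 7 before 0) = (1 − (7/6)^5) / (1 − (7/6)^7) = 325116/543607

Let u_k denote P(reach 7 before 0 | start at k). Boundary: u_0 = 0, u_7 = 1. Recurrence: u_k = 6/13·u_{k+1} + 7/13·u_{k-1} for 1 ≤ k ≤ 6. Try u_k = A + B·r^k with r = q/p = (7/13)/(6/13) = 7/6. Substitution satisfies the recurrence; boundary conditions give:
  u_k = (1 − r^k) / (1 − r^N) = (1 − (7/6)^5) / (1 − (7/6)^7) = 325116/543607.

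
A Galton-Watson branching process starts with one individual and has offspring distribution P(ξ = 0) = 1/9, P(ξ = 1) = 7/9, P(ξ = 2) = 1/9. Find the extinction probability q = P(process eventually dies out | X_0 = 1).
q = 1

Mean offspring μ = 0·1/9 + 1·7/9 + 2·1/9 = 1 ≤ 1. For μ ≤ 1 with offspring not concentrated at 1, the Galton-Watson process goes extinct almost surely, so q = 1.
(Algebraic check: The pgf is f(s) = 1/9 + 7/9·s + 1/9·s². The extinction probability q is the smallest fixed point of f in [0, 1]. Setting s = f(s):
  1/9·s² + (7/9 − 1)·s + 1/9 = 0
  1/9·s² − (1/9 + 1/9)·s + 1/9 = 0
which factors as (s − 1)·(1/9·s − 1/9) = 0, giving roots s = 1 and s = (1/9)/(1/9) = 1. Since 1 ≥ 1, the smallest root in [0, 1] is s = 1.)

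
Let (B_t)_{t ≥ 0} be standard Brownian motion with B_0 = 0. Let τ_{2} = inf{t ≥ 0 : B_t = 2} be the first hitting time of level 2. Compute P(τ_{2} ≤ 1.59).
P(τ_{2} ≤ 1.59) = 2(1 − Φ(2/√1.59)) = 2(1 − Φ(1.5861)) ≈ 0.1127

By the reflection principle for standard BM, P(τ_b ≤ t) = 2 · P(B_t ≥ b). Since B_t ~ N(0, t), P(B_t ≥ 2) = 1 − Φ(2/√t) = 1 − Φ(2/√1.59) = 1 − Φ(1.5861) ≈ 0.05636. Doubling: P(τ_{2} ≤ 1.59) ≈ 2 · 0.05636 = 0.11272 ≈ 0.1127.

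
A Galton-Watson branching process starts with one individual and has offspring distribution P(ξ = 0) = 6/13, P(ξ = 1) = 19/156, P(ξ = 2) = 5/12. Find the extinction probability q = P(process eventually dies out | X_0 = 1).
q = 1

Mean offspring μ = 0·6/13 + 1·19/156 + 2·5/12 = 149/156 ≤ 1. For μ ≤ 1 with offspring not concentrated at 1, the Galton-Watson process goes extinct almost surely, so q = 1.
(Algebraic check: The pgf is f(s) = 6/13 + 19/156·s + 5/12·s². The extinction probability q is the smallest fixed point of f in [0, 1]. Setting s = f(s):
  5/12·s² + (19/156 − 1)·s + 6/13 = 0
  5/12·s² − (6/13 + 5/12)·s + 6/13 = 0
which factors as (s − 1)·(5/12·s − 6/13) = 0, giving roots s = 1 and s = (6/13)/(5/12) = 72/65. Since 72/65 ≥ 1, the smallest root in [0, 1] is s = 1.)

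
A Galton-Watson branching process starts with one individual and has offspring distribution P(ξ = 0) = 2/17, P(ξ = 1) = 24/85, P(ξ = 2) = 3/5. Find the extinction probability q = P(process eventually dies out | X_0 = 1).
q = 10/51

The pgf is f(s) = 2/17 + 24/85·s + 3/5·s². The extinction probability q is the smallest fixed point of f in [0, 1]. Setting s = f(s):
  3/5·s² + (24/85 − 1)·s + 2/17 = 0
  3/5·s² − (2/17 + 3/5)·s + 2/17 = 0
which factors as (s − 1)·(3/5·s − 2/17) = 0, giving roots s = 1 and s = (2/17)/(3/5) = 10/51.
Mean offspring μ = 24/85 + 2·3/5 = 126/85 > 1 (supercritical), so q < 1. The extinction probability is the smaller root: q = (2/17)/(3/5) = 10/51.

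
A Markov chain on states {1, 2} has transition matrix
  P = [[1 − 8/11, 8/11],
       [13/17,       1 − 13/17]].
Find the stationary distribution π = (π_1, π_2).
π_1 = 143/279, π_2 = 136/279

Solve πP = π with π_1 + π_2 = 1. From πP = π: π_1 · (1 − 8/11) + π_2 · 13/17 = π_1 ⇒ π_2 · 13/17 = π_1 · 8/11 ⇒ π_2/π_1 = (8/11)/(13/17) = 136/143. Together with π_1 + π_2 = 1:
  π_1 = (13/17)/(8/11 + 13/17) = (13/17)/(279/187) = 143/279,
  π_2 = (8/11)/(8/11 + 13/17) = (8/11)/(279/187) = 136/279.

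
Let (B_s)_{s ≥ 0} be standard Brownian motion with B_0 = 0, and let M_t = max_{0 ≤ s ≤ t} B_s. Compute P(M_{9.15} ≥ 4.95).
P(M_{9.15} ≥ 4.95) = 2·P(B_{9.15} ≥ 4.95) = 2(1 − Φ(4.95/√9.15)) ≈ 0.1018

By the reflection principle for Brownian motion, P(M_t ≥ a) = 2 · P(B_t ≥ a) for a ≥ 0. Since B_t ~ N(0, t), P(B_t ≥ 4.95) = 1 − Φ(4.95/√t) = 1 − Φ(4.95/√9.15) = 1 − Φ(1.6364). So
  P(M_{9.15} ≥ 4.95) = 2(1 − Φ(1.6364)) ≈ 0.1018.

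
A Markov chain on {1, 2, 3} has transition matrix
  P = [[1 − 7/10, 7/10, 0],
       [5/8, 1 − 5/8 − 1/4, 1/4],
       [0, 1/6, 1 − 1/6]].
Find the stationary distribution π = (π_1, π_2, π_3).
π = (5/19, 28/95, 42/95)

This is a birth-death chain on three states, which satisfies detailed balance: π_1 · P_{12} = π_2 · P_{21} and π_2 · P_{23} = π_3 · P_{32}.
From π_1 · 7/10 = π_2 · 5/8: π_2/π_1 = (7/10)/(5/8) = 28/25.
From π_2 · 1/4 = π_3 · 1/6: π_3/π_2 = (1/4)/(1/6) = 3/2.
Take π_1 proportional to 1; then unnormalized π = (1, 28/25, 42/25). Normalize by dividing by the sum 19/5:
  π = (5/19, 28/95, 42/95).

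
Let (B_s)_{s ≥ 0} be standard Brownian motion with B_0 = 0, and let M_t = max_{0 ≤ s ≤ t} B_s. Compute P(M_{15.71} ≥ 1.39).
P(M_{15.71} ≥ 1.39) = 2·P(B_{15.71} ≥ 1.39) = 2(1 − Φ(1.39/√15.71)) ≈ 0.7258

By the reflection principle for Brownian motion, P(M_t ≥ a) = 2 · P(B_t ≥ a) for a ≥ 0. Since B_t ~ N(0, t), P(B_t ≥ 1.39) = 1 − Φ(1.39/√t) = 1 − Φ(1.39/√15.71) = 1 − Φ(0.3507). So
  P(M_{15.71} ≥ 1.39) = 2(1 − Φ(0.3507)) ≈ 0.7258.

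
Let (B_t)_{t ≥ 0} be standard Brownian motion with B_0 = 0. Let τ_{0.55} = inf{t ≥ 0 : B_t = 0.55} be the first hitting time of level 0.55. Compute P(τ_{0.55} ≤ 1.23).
P(τ_{0.55} ≤ 1.23) = 2(1 − Φ(0.55/√1.23)) = 2(1 − Φ(0.4959)) ≈ 0.6200

By the reflection principle for standard BM, P(τ_b ≤ t) = 2 · P(B_t ≥ b). Since B_t ~ N(0, t), P(B_t ≥ 0.55) = 1 − Φ(0.55/√t) = 1 − Φ(0.55/√1.23) = 1 − Φ(0.4959) ≈ 0.30998. Doubling: P(τ_{0.55} ≤ 1.23) ≈ 2 · 0.30998 = 0.61996 ≈ 0.6200.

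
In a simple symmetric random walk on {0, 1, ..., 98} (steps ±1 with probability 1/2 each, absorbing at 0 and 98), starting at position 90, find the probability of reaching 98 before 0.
P(hit 98 before 0) = 90/98 = 45/49

Let u_k = P(hit 98 before 0 | start at k). Then u_0 = 0, u_98 = 1, and u_k = u_{k-1}/2 + u_{k+1}/2 for 1 ≤ k ≤ 97. This harmonic recurrence is solved by u_k = k/98, giving u_90 = 90/98 = 45/49.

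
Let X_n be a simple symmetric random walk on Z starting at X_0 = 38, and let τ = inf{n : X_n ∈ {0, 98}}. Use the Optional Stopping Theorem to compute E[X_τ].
E[X_τ] = 38

X_n is a martingale and τ is a bounded-mean stopping time (indeed τ is finite a.s. with bounded expectation since the walk is in a bounded region). By the OST, E[X_τ] = E[X_0] = 38. Equivalently: E[X_τ] = 98 · P(hit 98 first) + 0 · P(hit 0 first) = 98 · (38/98) = 38.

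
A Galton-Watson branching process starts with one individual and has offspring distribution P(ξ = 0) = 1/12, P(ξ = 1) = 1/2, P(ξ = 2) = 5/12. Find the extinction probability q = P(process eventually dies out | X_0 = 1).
q = 1/5

The pgf is f(s) = 1/12 + 1/2·s + 5/12·s². The extinction probability q is the smallest fixed point of f in [0, 1]. Setting s = f(s):
  5/12·s² + (1/2 − 1)·s + 1/12 = 0
  5/12·s² − (1/12 + 5/12)·s + 1/12 = 0
which factors as (s − 1)·(5/12·s − 1/12) = 0, giving roots s = 1 and s = (1/12)/(5/12) = 1/5.
Mean offspring μ = 1/2 + 2·5/12 = 4/3 > 1 (supercritical), so q < 1. The extinction probability is the smaller root: q = (1/12)/(5/12) = 1/5.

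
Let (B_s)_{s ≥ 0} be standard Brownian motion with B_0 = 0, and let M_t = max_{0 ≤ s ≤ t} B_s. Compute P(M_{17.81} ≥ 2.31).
P(M_{17.81} ≥ 2.31) = 2·P(B_{17.81} ≥ 2.31) = 2(1 − Φ(2.31/√17.81)) ≈ 0.5841

By the reflection principle for Brownian motion, P(M_t ≥ a) = 2 · P(B_t ≥ a) for a ≥ 0. Since B_t ~ N(0, t), P(B_t ≥ 2.31) = 1 − Φ(2.31/√t) = 1 − Φ(2.31/√17.81) = 1 − Φ(0.5474). So
  P(M_{17.81} ≥ 2.31) = 2(1 − Φ(0.5474)) ≈ 0.5841.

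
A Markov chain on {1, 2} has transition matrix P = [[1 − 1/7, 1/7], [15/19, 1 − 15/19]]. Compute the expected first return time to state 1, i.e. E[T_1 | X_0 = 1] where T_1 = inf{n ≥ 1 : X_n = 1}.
E[T_1 | X_0 = 1] = 1/π_1 = 124/105

For an irreducible recurrent Markov chain with stationary distribution π, E[T_i | X_0 = i] = 1/π_i (Kac's formula). Here π_1 = (15/19)/(1/7 + 15/19) = (15/19)/(124/133) = 105/124, so E[T_1 | X_0 = 1] = 1/π_1 = (1/7 + 15/19)/(15/19) = (124/133)/(15/19) = 124/105.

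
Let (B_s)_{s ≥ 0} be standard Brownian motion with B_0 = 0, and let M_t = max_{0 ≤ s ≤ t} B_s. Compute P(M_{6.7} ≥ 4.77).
P(M_{6.7} ≥ 4.77) = 2·P(B_{6.7} ≥ 4.77) = 2(1 − Φ(4.77/√6.7)) ≈ 0.0654

By the reflection principle for Brownian motion, P(M_t ≥ a) = 2 · P(B_t ≥ a) for a ≥ 0. Since B_t ~ N(0, t), P(B_t ≥ 4.77) = 1 − Φ(4.77/√t) = 1 − Φ(4.77/√6.7) = 1 − Φ(1.8428). So
  P(M_{6.7} ≥ 4.77) = 2(1 − Φ(1.8428)) ≈ 0.0654.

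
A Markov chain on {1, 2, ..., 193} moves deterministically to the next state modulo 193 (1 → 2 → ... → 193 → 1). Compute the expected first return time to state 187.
E[T_187 | X_0 = 187] = 193

The chain cycles deterministically, so starting at state 187 it returns in exactly 193 steps. Equivalently, the stationary distribution is uniform π_j = 1/193 for every state j, so by Kac's formula E[T_187] = 1/π_187 = 193.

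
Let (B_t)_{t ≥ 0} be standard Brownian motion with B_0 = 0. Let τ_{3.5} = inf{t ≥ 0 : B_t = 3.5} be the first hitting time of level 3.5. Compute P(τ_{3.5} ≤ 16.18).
P(τ_{3.5} ≤ 16.18) = 2(1 − Φ(3.5/√16.18)) = 2(1 − Φ(0.8701)) ≈ 0.3842

By the reflection principle for standard BM, P(τ_b ≤ t) = 2 · P(B_t ≥ b). Since B_t ~ N(0, t), P(B_t ≥ 3.5) = 1 − Φ(3.5/√t) = 1 − Φ(3.5/√16.18) = 1 − Φ(0.8701) ≈ 0.19212. Doubling: P(τ_{3.5} ≤ 16.18) ≈ 2 · 0.19212 = 0.38424 ≈ 0.3842.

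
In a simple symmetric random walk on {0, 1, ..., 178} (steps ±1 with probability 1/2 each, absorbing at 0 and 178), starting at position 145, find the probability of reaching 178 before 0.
P(hit 178 before 0) = 145/178

Let u_k = P(hit 178 before 0 | start at k). Then u_0 = 0, u_178 = 1, and u_k = u_{k-1}/2 + u_{k+1}/2 for 1 ≤ k ≤ 177. This harmonic recurrence is solved by u_k = k/178, giving u_145 = 145/178.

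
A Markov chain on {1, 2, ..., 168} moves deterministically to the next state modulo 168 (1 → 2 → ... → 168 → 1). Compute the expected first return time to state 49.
E[T_49 | X_0 = 49] = 168

The chain cycles deterministically, so starting at state 49 it returns in exactly 168 steps. Equivalently, the stationary distribution is uniform π_j = 1/168 for every state j, so by Kac's formula E[T_49] = 1/π_49 = 168.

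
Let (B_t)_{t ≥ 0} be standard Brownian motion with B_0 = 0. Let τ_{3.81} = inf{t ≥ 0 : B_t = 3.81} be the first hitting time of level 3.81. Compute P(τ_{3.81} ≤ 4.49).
P(τ_{3.81} ≤ 4.49) = 2(1 − Φ(3.81/√4.49)) = 2(1 − Φ(1.7981)) ≈ 0.0722

By the reflection principle for standard BM, P(τ_b ≤ t) = 2 · P(B_t ≥ b). Since B_t ~ N(0, t), P(B_t ≥ 3.81) = 1 − Φ(3.81/√t) = 1 − Φ(3.81/√4.49) = 1 − Φ(1.7981) ≈ 0.03608. Doubling: P(τ_{3.81} ≤ 4.49) ≈ 2 · 0.03608 = 0.07216 ≈ 0.0722.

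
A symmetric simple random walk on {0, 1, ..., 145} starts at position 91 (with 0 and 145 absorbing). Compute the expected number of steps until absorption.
E[τ | X_0 = 91] = 4914

Let v_k = E[τ | X_0 = k]. Boundary: v_0 = v_145 = 0. Recurrence: v_k = 1 + (v_{k-1} + v_{k+1})/2 for 1 ≤ k ≤ 144. The particular solution to v_k − (v_{k-1} + v_{k+1})/2 = 1 is v_k = −k^2. Adding homogeneous solution A + B k and matching boundaries gives v_k = k (145 − k). Substituting k = 91: v_91 = 91 · 54 = 4914.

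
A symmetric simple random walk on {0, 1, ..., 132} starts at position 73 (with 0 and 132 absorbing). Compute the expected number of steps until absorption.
E[τ | X_0 = 73] = 4307

Let v_k = E[τ | X_0 = k]. Boundary: v_0 = v_132 = 0. Recurrence: v_k = 1 + (v_{k-1} + v_{k+1})/2 for 1 ≤ k ≤ 131. The particular solution to v_k − (v_{k-1} + v_{k+1})/2 = 1 is v_k = −k^2. Adding homogeneous solution A + B k and matching boundaries gives v_k = k (132 − k). Substituting k = 73: v_73 = 73 · 59 = 4307.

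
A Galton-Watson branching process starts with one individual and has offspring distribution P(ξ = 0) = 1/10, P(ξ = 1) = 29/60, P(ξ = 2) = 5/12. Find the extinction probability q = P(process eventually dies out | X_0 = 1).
q = 6/25

The pgf is f(s) = 1/10 + 29/60·s + 5/12·s². The extinction probability q is the smallest fixed point of f in [0, 1]. Setting s = f(s):
  5/12·s² + (29/60 − 1)·s + 1/10 = 0
  5/12·s² − (1/10 + 5/12)·s + 1/10 = 0
which factors as (s − 1)·(5/12·s − 1/10) = 0, giving roots s = 1 and s = (1/10)/(5/12) = 6/25.
Mean offspring μ = 29/60 + 2·5/12 = 79/60 > 1 (supercritical), so q < 1. The extinction probability is the smaller root: q = (1/10)/(5/12) = 6/25.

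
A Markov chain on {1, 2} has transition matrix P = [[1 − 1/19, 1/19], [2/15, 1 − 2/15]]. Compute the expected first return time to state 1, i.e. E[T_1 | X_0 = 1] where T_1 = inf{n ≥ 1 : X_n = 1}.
E[T_1 | X_0 = 1] = 1/π_1 = 53/38

For an irreducible recurrent Markov chain with stationary distribution π, E[T_i | X_0 = i] = 1/π_i (Kac's formula). Here π_1 = (2/15)/(1/19 + 2/15) = (2/15)/(53/285) = 38/53, so E[T_1 | X_0 = 1] = 1/π_1 = (1/19 + 2/15)/(2/15) = (53/285)/(2/15) = 53/38.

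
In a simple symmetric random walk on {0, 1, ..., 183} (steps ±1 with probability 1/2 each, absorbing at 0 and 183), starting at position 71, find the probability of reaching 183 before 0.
P(hit 183 before 0) = 71/183

Let u_k = P(hit 183 before 0 | start at k). Then u_0 = 0, u_183 = 1, and u_k = u_{k-1}/2 + u_{k+1}/2 for 1 ≤ k ≤ 182. This harmonic recurrence is solved by u_k = k/183, giving u_71 = 71/183.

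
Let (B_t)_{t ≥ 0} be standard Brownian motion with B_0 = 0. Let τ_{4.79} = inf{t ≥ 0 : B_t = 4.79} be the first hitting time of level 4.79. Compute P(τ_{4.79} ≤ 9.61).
P(τ_{4.79} ≤ 9.61) = 2(1 − Φ(4.79/√9.61)) = 2(1 − Φ(1.5452)) ≈ 0.1223

By the reflection principle for standard BM, P(τ_b ≤ t) = 2 · P(B_t ≥ b). Since B_t ~ N(0, t), P(B_t ≥ 4.79) = 1 − Φ(4.79/√t) = 1 − Φ(4.79/√9.61) = 1 − Φ(1.5452) ≈ 0.06115. Doubling: P(τ_{4.79} ≤ 9.61) ≈ 2 · 0.06115 = 0.12230 ≈ 0.1223.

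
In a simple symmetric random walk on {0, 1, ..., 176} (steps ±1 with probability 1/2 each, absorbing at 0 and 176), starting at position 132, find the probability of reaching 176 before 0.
P(hit 176 before 0) = 132/176 = 3/4

Let u_k = P(hit 176 before 0 | start at k). Then u_0 = 0, u_176 = 1, and u_k = u_{k-1}/2 + u_{k+1}/2 for 1 ≤ k ≤ 175. This harmonic recurrence is solved by u_k = k/176, giving u_132 = 132/176 = 3/4.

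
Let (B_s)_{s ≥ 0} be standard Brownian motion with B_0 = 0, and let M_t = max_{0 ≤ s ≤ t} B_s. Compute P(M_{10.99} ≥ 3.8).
P(M_{10.99} ≥ 3.8) = 2·P(B_{10.99} ≥ 3.8) = 2(1 − Φ(3.8/√10.99)) ≈ 0.2517

By the reflection principle for Brownian motion, P(M_t ≥ a) = 2 · P(B_t ≥ a) for a ≥ 0. Since B_t ~ N(0, t), P(B_t ≥ 3.8) = 1 − Φ(3.8/√t) = 1 − Φ(3.8/√10.99) = 1 − Φ(1.1463). So
  P(M_{10.99} ≥ 3.8) = 2(1 − Φ(1.1463)) ≈ 0.2517.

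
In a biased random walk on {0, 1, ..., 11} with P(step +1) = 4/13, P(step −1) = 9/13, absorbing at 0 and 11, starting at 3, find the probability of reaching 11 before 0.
P(hit 11 before 0) = (1 − (9/4)^3) / (1 − (9/4)^11) = 8716288/6275373061

Let u_k denote P(reach 11 before 0 | start at k). Boundary: u_0 = 0, u_11 = 1. Recurrence: u_k = 4/13·u_{k+1} + 9/13·u_{k-1} for 1 ≤ k ≤ 10. Try u_k = A + B·r^k with r = q/p = (9/13)/(4/13) = 9/4. Substitution satisfies the recurrence; boundary conditions give:
  u_k = (1 − r^k) / (1 − r^N) = (1 − (9/4)^3) / (1 − (9/4)^11) = 8716288/6275373061.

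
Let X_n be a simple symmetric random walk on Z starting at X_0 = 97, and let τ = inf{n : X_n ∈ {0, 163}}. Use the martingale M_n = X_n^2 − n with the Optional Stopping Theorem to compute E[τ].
E[τ] = 6402

M_n = X_n^2 − n is a martingale (since E[X_{n+1}^2 | F_n] = X_n^2 + 1). By OST (τ has finite mean in a bounded region), E[M_τ] = E[M_0] = X_0^2 − 0 = 97^2 = 9409. Also E[M_τ] = E[X_τ^2] − E[τ]. The walk exits at 0 or 163, with P(hit 163 first) = 97/163, so E[X_τ^2] = 163^2 · 97/163 + 0 = 15811. Thus E[τ] = E[X_τ^2] − E[M_τ] = 15811 − 9409 = 6402 = 97(163 − 97) = 6402.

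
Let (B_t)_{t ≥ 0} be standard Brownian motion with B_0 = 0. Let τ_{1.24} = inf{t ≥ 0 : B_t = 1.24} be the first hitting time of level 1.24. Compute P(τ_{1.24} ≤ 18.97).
P(τ_{1.24} ≤ 18.97) = 2(1 − Φ(1.24/√18.97)) = 2(1 − Φ(0.2847)) ≈ 0.7759

By the reflection principle for standard BM, P(τ_b ≤ t) = 2 · P(B_t ≥ b). Since B_t ~ N(0, t), P(B_t ≥ 1.24) = 1 − Φ(1.24/√t) = 1 − Φ(1.24/√18.97) = 1 − Φ(0.2847) ≈ 0.38794. Doubling: P(τ_{1.24} ≤ 18.97) ≈ 2 · 0.38794 = 0.77588 ≈ 0.7759.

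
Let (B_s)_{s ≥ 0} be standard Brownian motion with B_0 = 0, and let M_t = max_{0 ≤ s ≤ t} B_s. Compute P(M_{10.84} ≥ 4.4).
P(M_{10.84} ≥ 4.4) = 2·P(B_{10.84} ≥ 4.4) = 2(1 − Φ(4.4/√10.84)) ≈ 0.1814

By the reflection principle for Brownian motion, P(M_t ≥ a) = 2 · P(B_t ≥ a) for a ≥ 0. Since B_t ~ N(0, t), P(B_t ≥ 4.4) = 1 − Φ(4.4/√t) = 1 − Φ(4.4/√10.84) = 1 − Φ(1.3364). So
  P(M_{10.84} ≥ 4.4) = 2(1 − Φ(1.3364)) ≈ 0.1814.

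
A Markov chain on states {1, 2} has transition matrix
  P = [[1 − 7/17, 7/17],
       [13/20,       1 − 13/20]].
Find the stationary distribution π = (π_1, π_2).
π_1 = 221/361, π_2 = 140/361

Solve πP = π with π_1 + π_2 = 1. From πP = π: π_1 · (1 − 7/17) + π_2 · 13/20 = π_1 ⇒ π_2 · 13/20 = π_1 · 7/17 ⇒ π_2/π_1 = (7/17)/(13/20) = 140/221. Together with π_1 + π_2 = 1:
  π_1 = (13/20)/(7/17 + 13/20) = (13/20)/(361/340) = 221/361,
  π_2 = (7/17)/(7/17 + 13/20) = (7/17)/(361/340) = 140/361.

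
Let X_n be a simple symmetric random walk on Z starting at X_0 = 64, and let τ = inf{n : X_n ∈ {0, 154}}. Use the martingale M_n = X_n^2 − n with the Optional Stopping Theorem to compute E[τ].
E[τ] = 5760

M_n = X_n^2 − n is a martingale (since E[X_{n+1}^2 | F_n] = X_n^2 + 1). By OST (τ has finite mean in a bounded region), E[M_τ] = E[M_0] = X_0^2 − 0 = 64^2 = 4096. Also E[M_τ] = E[X_τ^2] − E[τ]. The walk exits at 0 or 154, with P(hit 154 first) = 64/154, so E[X_τ^2] = 154^2 · 64/154 + 0 = 9856. Thus E[τ] = E[X_τ^2] − E[M_τ] = 9856 − 4096 = 5760 = 64(154 − 64) = 5760.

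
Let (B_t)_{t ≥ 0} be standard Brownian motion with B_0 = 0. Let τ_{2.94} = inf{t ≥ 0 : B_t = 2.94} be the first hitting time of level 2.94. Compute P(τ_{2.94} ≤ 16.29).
P(τ_{2.94} ≤ 16.29) = 2(1 − Φ(2.94/√16.29)) = 2(1 − Φ(0.7284)) ≈ 0.4664

By the reflection principle for standard BM, P(τ_b ≤ t) = 2 · P(B_t ≥ b). Since B_t ~ N(0, t), P(B_t ≥ 2.94) = 1 − Φ(2.94/√t) = 1 − Φ(2.94/√16.29) = 1 − Φ(0.7284) ≈ 0.23318. Doubling: P(τ_{2.94} ≤ 16.29) ≈ 2 · 0.23318 = 0.46636 ≈ 0.4664.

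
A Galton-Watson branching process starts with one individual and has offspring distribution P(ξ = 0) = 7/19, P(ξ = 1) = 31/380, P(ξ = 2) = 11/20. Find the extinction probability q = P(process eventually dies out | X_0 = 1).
q = 140/209

The pgf is f(s) = 7/19 + 31/380·s + 11/20·s². The extinction probability q is the smallest fixed point of f in [0, 1]. Setting s = f(s):
  11/20·s² + (31/380 − 1)·s + 7/19 = 0
  11/20·s² − (7/19 + 11/20)·s + 7/19 = 0
which factors as (s − 1)·(11/20·s − 7/19) = 0, giving roots s = 1 and s = (7/19)/(11/20) = 140/209.
Mean offspring μ = 31/380 + 2·11/20 = 449/380 > 1 (supercritical), so q < 1. The extinction probability is the smaller root: q = (7/19)/(11/20) = 140/209.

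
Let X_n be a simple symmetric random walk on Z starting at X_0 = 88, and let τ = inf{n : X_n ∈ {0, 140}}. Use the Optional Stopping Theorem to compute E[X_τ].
E[X_τ] = 88

X_n is a martingale and τ is a bounded-mean stopping time (indeed τ is finite a.s. with bounded expectation since the walk is in a bounded region). By the OST, E[X_τ] = E[X_0] = 88. Equivalently: E[X_τ] = 140 · P(hit 140 first) + 0 · P(hit 0 first) = 140 · (88/140) = 88.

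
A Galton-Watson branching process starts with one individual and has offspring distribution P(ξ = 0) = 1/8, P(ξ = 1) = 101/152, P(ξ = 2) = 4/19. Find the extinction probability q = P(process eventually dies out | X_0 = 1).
q = 19/32

The pgf is f(s) = 1/8 + 101/152·s + 4/19·s². The extinction probability q is the smallest fixed point of f in [0, 1]. Setting s = f(s):
  4/19·s² + (101/152 − 1)·s + 1/8 = 0
  4/19·s² − (1/8 + 4/19)·s + 1/8 = 0
which factors as (s − 1)·(4/19·s − 1/8) = 0, giving roots s = 1 and s = (1/8)/(4/19) = 19/32.
Mean offspring μ = 101/152 + 2·4/19 = 165/152 > 1 (supercritical), so q < 1. The extinction probability is the smaller root: q = (1/8)/(4/19) = 19/32.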